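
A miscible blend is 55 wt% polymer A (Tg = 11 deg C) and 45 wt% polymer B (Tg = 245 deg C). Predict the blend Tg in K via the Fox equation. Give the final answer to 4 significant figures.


1/Tg = w1/Tg1 + w2/Tg2 (in Kelvin)
Tg1 = 284.15 K, Tg2 = 518.15 K
1/Tg = 0.55/284.15 + 0.45/518.15
Tg = 356.6 K


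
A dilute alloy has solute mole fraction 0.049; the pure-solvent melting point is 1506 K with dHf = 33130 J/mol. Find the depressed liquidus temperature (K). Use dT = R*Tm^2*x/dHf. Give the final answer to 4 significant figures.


dT = R*Tm^2*x / dHf
dT = 8.314 * 1506^2 * 0.049 / 33130
dT = 27.8891 K
T_new = 1506 - 27.8891 = 1478 K


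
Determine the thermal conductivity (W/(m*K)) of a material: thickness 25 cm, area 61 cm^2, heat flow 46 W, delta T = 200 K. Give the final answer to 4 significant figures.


k = Q*L / (A*dT)
L = 0.25 m, A = 6.1e-03 m^2
k = 46 * 0.25 / (6.1e-03 * 200)
k = 9.426 W/(m*K)


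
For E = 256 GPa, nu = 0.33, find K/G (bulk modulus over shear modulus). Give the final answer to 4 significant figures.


G = E / (2*(1+nu))
G = 256 / (2*(1+0.33)) = 96.2406 GPa
K = E / (3*(1-2*nu))
K = 256 / (3*(1-2*0.33)) = 250.98 GPa
K/G = 250.98 / 96.2406 = 2.608


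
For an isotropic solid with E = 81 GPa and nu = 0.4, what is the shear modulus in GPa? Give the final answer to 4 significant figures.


G = E / (2*(1+nu))
G = 81 / (2*(1+0.4))
G = 28.93 GPa


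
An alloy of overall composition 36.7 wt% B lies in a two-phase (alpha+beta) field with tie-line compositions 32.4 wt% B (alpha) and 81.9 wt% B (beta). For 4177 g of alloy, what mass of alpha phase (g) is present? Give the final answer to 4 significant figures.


f_alpha = (C_beta - C0) / (C_beta - C_alpha)
f_alpha = (81.9 - 36.7) / (81.9 - 32.4) = 0.913131
m_alpha = f_alpha * m_total = 0.913131 * 4177 = 3814 g


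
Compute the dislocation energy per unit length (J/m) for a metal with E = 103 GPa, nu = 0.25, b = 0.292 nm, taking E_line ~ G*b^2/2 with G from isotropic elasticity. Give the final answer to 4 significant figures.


Step 1: G = E / (2*(1+nu))
G = 103 / (2*(1+0.25)) = 41.2 GPa = 4.12e+10 Pa
Step 2: E_line = G*b^2/2
b = 0.292 nm = 2.92e-10 m
E_line = 0.5 * 4.12e+10 * (2.92e-10)^2 = 1.756e-09 J/m


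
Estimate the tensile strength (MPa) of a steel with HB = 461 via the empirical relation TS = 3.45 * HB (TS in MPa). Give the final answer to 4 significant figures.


TS (MPa) = 3.45 * HB
TS = 3.45 * 461
TS = 1590 MPa


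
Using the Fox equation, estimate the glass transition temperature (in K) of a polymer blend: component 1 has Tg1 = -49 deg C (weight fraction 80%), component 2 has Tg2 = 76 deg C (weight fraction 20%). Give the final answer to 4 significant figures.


1/Tg = w1/Tg1 + w2/Tg2 (in Kelvin)
Tg1 = 224.15 K, Tg2 = 349.15 K
1/Tg = 0.8/224.15 + 0.2/349.15
Tg = 241.4 K


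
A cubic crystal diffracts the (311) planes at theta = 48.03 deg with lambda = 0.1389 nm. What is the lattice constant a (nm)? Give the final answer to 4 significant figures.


d = lambda / (2*sin(theta))
d = 0.1389 / (2*sin(48.03 deg))
d = 0.0934102 nm
a = d * sqrt(h^2+k^2+l^2) = 0.0934102 * sqrt(11)
a = 0.3098 nm


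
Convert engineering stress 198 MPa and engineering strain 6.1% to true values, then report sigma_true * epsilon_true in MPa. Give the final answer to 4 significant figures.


sigma_true = sigma_eng * (1 + epsilon_eng)
sigma_true = 198 * (1 + 0.061) = 210.078 MPa
epsilon_true = ln(1 + epsilon_eng)
epsilon_true = ln(1 + 0.061) = 0.0592119
sigma_true * epsilon_true = 210.078 * 0.0592119 = 12.44 MPa


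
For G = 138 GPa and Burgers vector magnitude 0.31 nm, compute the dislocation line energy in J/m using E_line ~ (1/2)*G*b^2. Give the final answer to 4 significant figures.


E = G*b^2/2
b = 0.31 nm = 3.1e-10 m
G = 138 GPa = 1.38e+11 Pa
E = 0.5 * 1.38e+11 * (3.1e-10)^2
E = 6.631e-09 J/m


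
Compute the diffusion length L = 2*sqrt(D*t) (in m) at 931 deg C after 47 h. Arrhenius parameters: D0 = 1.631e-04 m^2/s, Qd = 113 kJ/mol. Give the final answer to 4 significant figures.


Step 1: D = D0 * exp(-Qd/(R*T))
T = 1204.15 K
D = 1.631e-04 * exp(-113e3 / (8.314 * 1204.15)) = 2.04393e-09 m^2/s
Step 2: L = 2*sqrt(D*t)
t = 47 h = 169200 s
L = 2*sqrt(2.04393e-09 * 169200) = 0.03719 m


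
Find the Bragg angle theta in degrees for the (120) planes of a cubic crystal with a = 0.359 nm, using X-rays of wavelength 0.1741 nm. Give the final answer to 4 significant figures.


d = a / sqrt(h^2+k^2+l^2)
d = 0.359 / sqrt(5) = 0.16055 nm
lambda = 2*d*sin(theta)  =>  sin(theta) = lambda / (2*d)
sin(theta) = 0.1741 / (2 * 0.16055) = 0.5422
theta = 32.83 deg


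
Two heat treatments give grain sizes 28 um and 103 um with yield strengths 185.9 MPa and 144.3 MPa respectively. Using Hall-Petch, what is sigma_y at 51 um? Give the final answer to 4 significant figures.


sigma_y = sigma0 + k / sqrt(d)
1/sqrt(d1) = 1/sqrt(2.8e-05) = 188.982;  1/sqrt(d2) = 98.5329
k = (sigma1 - sigma2) / (1/sqrt(d1) - 1/sqrt(d2)) = (185.9 - 144.3) / (188.982 - 98.5329) = 0.459926 MPa*m^0.5
sigma0 = sigma1 - k/sqrt(d1) = 185.9 - 0.459926*188.982 = 98.9821 MPa
sigma_y(d3) = 98.9821 + 0.459926 / sqrt(5.1e-05) = 163.4 MPa


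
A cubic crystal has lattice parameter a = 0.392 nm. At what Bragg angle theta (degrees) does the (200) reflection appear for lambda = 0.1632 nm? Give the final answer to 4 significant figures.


d = a / sqrt(h^2+k^2+l^2)
d = 0.392 / sqrt(4) = 0.196 nm
lambda = 2*d*sin(theta)  =>  sin(theta) = lambda / (2*d)
sin(theta) = 0.1632 / (2 * 0.196) = 0.416327
theta = 24.6 deg


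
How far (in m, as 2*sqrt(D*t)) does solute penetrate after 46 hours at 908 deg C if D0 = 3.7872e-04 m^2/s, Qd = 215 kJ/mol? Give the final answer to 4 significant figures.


Step 1: D = D0 * exp(-Qd/(R*T))
T = 1181.15 K
D = 3.7872e-04 * exp(-215e3 / (8.314 * 1181.15)) = 1.17466e-13 m^2/s
Step 2: L = 2*sqrt(D*t)
t = 46 h = 165600 s
L = 2*sqrt(1.17466e-13 * 165600) = 2.789e-04 m


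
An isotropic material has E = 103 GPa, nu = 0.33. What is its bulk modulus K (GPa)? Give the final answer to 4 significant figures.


K = E / (3*(1-2*nu))
K = 103 / (3*(1-2*0.33))
K = 101 GPa


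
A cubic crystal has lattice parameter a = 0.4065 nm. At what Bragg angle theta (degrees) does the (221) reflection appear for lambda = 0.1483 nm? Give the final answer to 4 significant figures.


d = a / sqrt(h^2+k^2+l^2)
d = 0.4065 / sqrt(9) = 0.1355 nm
lambda = 2*d*sin(theta)  =>  sin(theta) = lambda / (2*d)
sin(theta) = 0.1483 / (2 * 0.1355) = 0.547232
theta = 33.18 deg


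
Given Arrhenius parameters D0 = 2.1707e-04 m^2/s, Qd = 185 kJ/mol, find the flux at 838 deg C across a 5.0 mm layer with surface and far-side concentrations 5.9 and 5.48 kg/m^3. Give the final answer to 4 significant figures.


Step 1: D = D0 * exp(-Qd/(R*T))
T = 838 + 273.15 = 1111.15 K
D = 2.1707e-04 * exp(-185e3 / (8.314 * 1111.15)) = 4.36036e-13 m^2/s
Step 2: J = D * (C1 - C2) / dx
J = 4.36036e-13 * (5.9 - 5.48) / 5e-03
J = 3.663e-11 kg/(m^2*s)


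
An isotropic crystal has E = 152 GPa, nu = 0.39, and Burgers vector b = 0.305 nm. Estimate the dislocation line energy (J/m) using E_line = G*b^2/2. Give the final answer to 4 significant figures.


Step 1: G = E / (2*(1+nu))
G = 152 / (2*(1+0.39)) = 54.6763 GPa = 5.46763e+10 Pa
Step 2: E_line = G*b^2/2
b = 0.305 nm = 3.05e-10 m
E_line = 0.5 * 5.46763e+10 * (3.05e-10)^2 = 2.543e-09 J/m


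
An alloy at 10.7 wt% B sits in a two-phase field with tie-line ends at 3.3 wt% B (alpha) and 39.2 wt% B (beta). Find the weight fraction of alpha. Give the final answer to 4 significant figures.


f_alpha = (C_beta - C0) / (C_beta - C_alpha)
f_alpha = (39.2 - 10.7) / (39.2 - 3.3)
f_alpha = 0.7939


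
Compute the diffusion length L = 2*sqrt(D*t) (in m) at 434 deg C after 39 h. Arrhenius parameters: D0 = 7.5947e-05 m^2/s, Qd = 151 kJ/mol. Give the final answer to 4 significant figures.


Step 1: D = D0 * exp(-Qd/(R*T))
T = 707.15 K
D = 7.5947e-05 * exp(-151e3 / (8.314 * 707.15)) = 5.32449e-16 m^2/s
Step 2: L = 2*sqrt(D*t)
t = 39 h = 140400 s
L = 2*sqrt(5.32449e-16 * 140400) = 1.729e-05 m


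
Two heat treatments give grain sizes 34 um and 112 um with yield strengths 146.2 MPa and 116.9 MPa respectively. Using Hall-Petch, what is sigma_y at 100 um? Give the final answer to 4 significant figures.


sigma_y = sigma0 + k / sqrt(d)
1/sqrt(d1) = 1/sqrt(3.4e-05) = 171.499;  1/sqrt(d2) = 94.4911
k = (sigma1 - sigma2) / (1/sqrt(d1) - 1/sqrt(d2)) = (146.2 - 116.9) / (171.499 - 94.4911) = 0.380483 MPa*m^0.5
sigma0 = sigma1 - k/sqrt(d1) = 146.2 - 0.380483*171.499 = 80.9478 MPa
sigma_y(d3) = 80.9478 + 0.380483 / sqrt(1e-04) = 119 MPa


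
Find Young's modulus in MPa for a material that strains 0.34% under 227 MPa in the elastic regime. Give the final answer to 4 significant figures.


E = sigma / epsilon
epsilon = 0.34% = 3.4e-03
E = 227 / 3.4e-03
E = 66760 MPa


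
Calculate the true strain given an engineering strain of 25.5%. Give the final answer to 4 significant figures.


epsilon_true = ln(1 + epsilon_eng)
epsilon_true = ln(1 + 0.255)
epsilon_true = 0.2271


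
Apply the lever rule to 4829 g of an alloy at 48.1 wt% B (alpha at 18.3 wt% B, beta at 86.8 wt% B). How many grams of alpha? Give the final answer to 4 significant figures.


f_alpha = (C_beta - C0) / (C_beta - C_alpha)
f_alpha = (86.8 - 48.1) / (86.8 - 18.3) = 0.564964
m_alpha = f_alpha * m_total = 0.564964 * 4829 = 2728 g


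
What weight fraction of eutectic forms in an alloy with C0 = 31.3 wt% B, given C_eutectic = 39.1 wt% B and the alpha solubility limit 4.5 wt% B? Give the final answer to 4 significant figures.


f_primary = (C_e - C0) / (C_e - C_alpha_max)
f_primary = (39.1 - 31.3) / (39.1 - 4.5)
f_primary = 0.225434
f_eutectic = 1 - 0.225434 = 0.7746


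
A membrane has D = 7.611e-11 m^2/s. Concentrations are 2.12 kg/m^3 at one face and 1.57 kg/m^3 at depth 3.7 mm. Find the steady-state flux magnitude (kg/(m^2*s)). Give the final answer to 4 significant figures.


J = -D * (dC/dx) = D * (C1 - C2) / dx
J = 7.611e-11 * (2.12 - 1.57) / 3.7e-03
J = 1.131e-08 kg/(m^2*s)


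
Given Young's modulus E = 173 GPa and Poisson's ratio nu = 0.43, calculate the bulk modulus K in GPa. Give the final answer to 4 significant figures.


K = E / (3*(1-2*nu))
K = 173 / (3*(1-2*0.43))
K = 411.9 GPa


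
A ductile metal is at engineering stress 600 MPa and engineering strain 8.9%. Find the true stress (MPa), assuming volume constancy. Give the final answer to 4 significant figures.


sigma_true = sigma_eng * (1 + epsilon_eng)
sigma_true = 600 * (1 + 0.089)
sigma_true = 653.4 MPa


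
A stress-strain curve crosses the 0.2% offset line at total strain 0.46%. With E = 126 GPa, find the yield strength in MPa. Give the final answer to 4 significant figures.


Offset strain = 0.002
Elastic strain at yield = total_strain - offset = 4.6e-03 - 0.002 = 2.6e-03
sigma_y = E * elastic_strain = 126000 * 2.6e-03
sigma_y = 327.6 MPa


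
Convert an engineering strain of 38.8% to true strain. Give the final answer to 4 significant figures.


epsilon_true = ln(1 + epsilon_eng)
epsilon_true = ln(1 + 0.388)
epsilon_true = 0.3279


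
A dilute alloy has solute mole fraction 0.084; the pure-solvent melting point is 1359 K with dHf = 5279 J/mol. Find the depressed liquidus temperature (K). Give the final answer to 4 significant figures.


dT = R*Tm^2*x / dHf
dT = 8.314 * 1359^2 * 0.084 / 5279
dT = 244.33 K
T_new = 1359 - 244.33 = 1115 K


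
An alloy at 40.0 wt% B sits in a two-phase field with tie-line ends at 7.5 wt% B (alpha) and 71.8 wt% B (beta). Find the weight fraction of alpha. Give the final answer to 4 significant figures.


f_alpha = (C_beta - C0) / (C_beta - C_alpha)
f_alpha = (71.8 - 40.0) / (71.8 - 7.5)
f_alpha = 0.4946


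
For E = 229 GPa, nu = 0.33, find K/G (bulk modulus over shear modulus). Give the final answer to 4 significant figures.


G = E / (2*(1+nu))
G = 229 / (2*(1+0.33)) = 86.0902 GPa
K = E / (3*(1-2*nu))
K = 229 / (3*(1-2*0.33)) = 224.51 GPa
K/G = 224.51 / 86.0902 = 2.608


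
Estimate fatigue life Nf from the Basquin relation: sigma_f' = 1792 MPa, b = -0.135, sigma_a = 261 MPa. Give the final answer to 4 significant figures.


sigma_a = sigma_f' * (2*Nf)^b
2*Nf = (sigma_a / sigma_f')^(1/b)
2*Nf = (261 / 1792)^(1/-0.135)
2*Nf = 1.57674e+06
Nf = 788400 cycles


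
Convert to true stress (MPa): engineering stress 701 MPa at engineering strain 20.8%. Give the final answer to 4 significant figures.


sigma_true = sigma_eng * (1 + epsilon_eng)
sigma_true = 701 * (1 + 0.208)
sigma_true = 846.8 MPa


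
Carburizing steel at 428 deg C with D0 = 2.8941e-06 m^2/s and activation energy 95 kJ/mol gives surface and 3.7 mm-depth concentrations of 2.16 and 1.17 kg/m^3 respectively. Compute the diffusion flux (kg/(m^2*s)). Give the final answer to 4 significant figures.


Step 1: D = D0 * exp(-Qd/(R*T))
T = 428 + 273.15 = 701.15 K
D = 2.8941e-06 * exp(-95e3 / (8.314 * 701.15)) = 2.42046e-13 m^2/s
Step 2: J = D * (C1 - C2) / dx
J = 2.42046e-13 * (2.16 - 1.17) / 3.7e-03
J = 6.476e-11 kg/(m^2*s)


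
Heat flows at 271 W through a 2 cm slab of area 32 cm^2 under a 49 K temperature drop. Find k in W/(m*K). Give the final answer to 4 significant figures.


k = Q*L / (A*dT)
L = 0.02 m, A = 3.2e-03 m^2
k = 271 * 0.02 / (3.2e-03 * 49)
k = 34.57 W/(m*K)


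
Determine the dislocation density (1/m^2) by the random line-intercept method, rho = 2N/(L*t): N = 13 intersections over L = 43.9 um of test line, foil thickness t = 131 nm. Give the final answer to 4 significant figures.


rho = 2N / (L * t)
L = 43.9 um = 4.39e-05 m, t = 131 nm = 1.31e-07 m
rho = 2 * 13 / (4.39e-05 * 1.31e-07)
rho = 4.521e+12 1/m^2


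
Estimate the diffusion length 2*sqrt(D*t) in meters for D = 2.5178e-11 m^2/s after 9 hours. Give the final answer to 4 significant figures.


t = 9 hr = 32400 s
Diffusion length = 2*sqrt(D*t)
= 2*sqrt(2.5178e-11 * 32400)
= 1.806e-03 m


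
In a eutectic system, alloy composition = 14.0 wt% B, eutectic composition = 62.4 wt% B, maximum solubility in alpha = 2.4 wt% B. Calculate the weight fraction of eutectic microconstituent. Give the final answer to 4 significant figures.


f_primary = (C_e - C0) / (C_e - C_alpha_max)
f_primary = (62.4 - 14.0) / (62.4 - 2.4)
f_primary = 0.806667
f_eutectic = 1 - 0.806667 = 0.1933


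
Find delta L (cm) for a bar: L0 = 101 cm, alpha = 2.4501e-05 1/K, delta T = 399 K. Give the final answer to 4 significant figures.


dL = L0 * alpha * dT
dL = 101 * 2.4501e-05 * 399
dL = 0.9874 cm


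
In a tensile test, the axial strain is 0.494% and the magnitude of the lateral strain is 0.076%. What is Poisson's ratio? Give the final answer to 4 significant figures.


nu = -epsilon_lat / epsilon_axial
Lateral strain is contraction (negative), so using magnitudes:
nu = 0.076 / 0.494
nu = 0.1538


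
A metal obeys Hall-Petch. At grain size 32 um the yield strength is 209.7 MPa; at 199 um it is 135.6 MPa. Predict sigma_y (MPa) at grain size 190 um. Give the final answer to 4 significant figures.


sigma_y = sigma0 + k / sqrt(d)
1/sqrt(d1) = 1/sqrt(3.2e-05) = 176.777;  1/sqrt(d2) = 70.8881
k = (sigma1 - sigma2) / (1/sqrt(d1) - 1/sqrt(d2)) = (209.7 - 135.6) / (176.777 - 70.8881) = 0.699792 MPa*m^0.5
sigma0 = sigma1 - k/sqrt(d1) = 209.7 - 0.699792*176.777 = 85.993 MPa
sigma_y(d3) = 85.993 + 0.699792 / sqrt(1.9e-04) = 136.8 MPa


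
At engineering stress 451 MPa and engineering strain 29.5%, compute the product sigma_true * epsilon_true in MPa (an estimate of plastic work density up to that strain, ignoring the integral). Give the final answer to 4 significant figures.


sigma_true = sigma_eng * (1 + epsilon_eng)
sigma_true = 451 * (1 + 0.295) = 584.045 MPa
epsilon_true = ln(1 + epsilon_eng)
epsilon_true = ln(1 + 0.295) = 0.258511
sigma_true * epsilon_true = 584.045 * 0.258511 = 151 MPa


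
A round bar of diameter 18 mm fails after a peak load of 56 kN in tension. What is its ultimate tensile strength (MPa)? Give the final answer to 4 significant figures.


A0 = pi*(d/2)^2 = pi*(18/2)^2 = 254.469 mm^2
UTS = F_max / A0 = 56*1000 / 254.469
UTS = 220.1 MPa


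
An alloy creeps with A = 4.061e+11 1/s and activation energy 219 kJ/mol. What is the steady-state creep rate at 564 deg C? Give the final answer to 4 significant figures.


rate = A * exp(-Q / (R*T))
T = 564 + 273.15 = 837.15 K
rate = 4.061e+11 * exp(-219e3 / (8.314 * 837.15))
rate = 8.779e-03 1/s


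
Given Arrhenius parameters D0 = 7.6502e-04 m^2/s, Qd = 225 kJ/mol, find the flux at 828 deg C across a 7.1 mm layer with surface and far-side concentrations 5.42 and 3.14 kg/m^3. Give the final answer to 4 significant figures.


Step 1: D = D0 * exp(-Qd/(R*T))
T = 828 + 273.15 = 1101.15 K
D = 7.6502e-04 * exp(-225e3 / (8.314 * 1101.15)) = 1.62214e-14 m^2/s
Step 2: J = D * (C1 - C2) / dx
J = 1.62214e-14 * (5.42 - 3.14) / 7.1e-03
J = 5.209e-12 kg/(m^2*s)


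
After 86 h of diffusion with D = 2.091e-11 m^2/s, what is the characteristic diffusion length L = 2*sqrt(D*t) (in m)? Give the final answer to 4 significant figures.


t = 86 hr = 309600 s
Diffusion length = 2*sqrt(D*t)
= 2*sqrt(2.091e-11 * 309600)
= 5.089e-03 m


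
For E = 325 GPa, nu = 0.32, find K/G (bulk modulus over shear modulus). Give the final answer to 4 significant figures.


G = E / (2*(1+nu))
G = 325 / (2*(1+0.32)) = 123.106 GPa
K = E / (3*(1-2*nu))
K = 325 / (3*(1-2*0.32)) = 300.926 GPa
K/G = 300.926 / 123.106 = 2.444


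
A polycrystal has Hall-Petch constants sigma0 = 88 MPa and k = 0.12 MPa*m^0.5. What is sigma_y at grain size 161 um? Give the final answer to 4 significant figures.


sigma_y = sigma0 + k / sqrt(d)
d = 161 um = 1.61e-04 m
sigma_y = 88 + 0.12 / sqrt(1.61e-04)
sigma_y = 97.46 MPa


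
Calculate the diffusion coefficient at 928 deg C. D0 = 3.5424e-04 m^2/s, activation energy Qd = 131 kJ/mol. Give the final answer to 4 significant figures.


D = D0 * exp(-Qd / (R*T))
T = 1201.15 K
D = 3.5424e-04 * exp(-131e3 / (8.314 * 1201.15))
D = 7.117e-10 m^2/s


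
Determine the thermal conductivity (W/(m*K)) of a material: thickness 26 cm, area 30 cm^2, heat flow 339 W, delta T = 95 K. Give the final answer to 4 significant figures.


k = Q*L / (A*dT)
L = 0.26 m, A = 3e-03 m^2
k = 339 * 0.26 / (3e-03 * 95)
k = 309.3 W/(m*K)


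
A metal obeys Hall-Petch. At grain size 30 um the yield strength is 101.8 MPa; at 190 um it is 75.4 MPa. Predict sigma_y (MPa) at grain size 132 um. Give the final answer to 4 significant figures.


sigma_y = sigma0 + k / sqrt(d)
1/sqrt(d1) = 1/sqrt(3e-05) = 182.574;  1/sqrt(d2) = 72.5476
k = (sigma1 - sigma2) / (1/sqrt(d1) - 1/sqrt(d2)) = (101.8 - 75.4) / (182.574 - 72.5476) = 0.239942 MPa*m^0.5
sigma0 = sigma1 - k/sqrt(d1) = 101.8 - 0.239942*182.574 = 57.9928 MPa
sigma_y(d3) = 57.9928 + 0.239942 / sqrt(1.32e-04) = 78.88 MPa


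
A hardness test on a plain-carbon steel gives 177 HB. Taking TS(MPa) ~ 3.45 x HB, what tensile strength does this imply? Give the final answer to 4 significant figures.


TS (MPa) = 3.45 * HB
TS = 3.45 * 177
TS = 610.7 MPa


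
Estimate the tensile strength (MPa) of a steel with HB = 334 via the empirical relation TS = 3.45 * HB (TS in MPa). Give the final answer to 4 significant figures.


TS (MPa) = 3.45 * HB
TS = 3.45 * 334
TS = 1152 MPa


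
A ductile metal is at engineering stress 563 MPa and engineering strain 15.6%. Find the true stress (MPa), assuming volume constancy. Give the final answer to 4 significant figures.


sigma_true = sigma_eng * (1 + epsilon_eng)
sigma_true = 563 * (1 + 0.156)
sigma_true = 650.8 MPa


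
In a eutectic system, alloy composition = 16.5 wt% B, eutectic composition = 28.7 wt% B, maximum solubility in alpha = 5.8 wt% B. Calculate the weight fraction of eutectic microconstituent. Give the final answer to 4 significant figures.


f_primary = (C_e - C0) / (C_e - C_alpha_max)
f_primary = (28.7 - 16.5) / (28.7 - 5.8)
f_primary = 0.532751
f_eutectic = 1 - 0.532751 = 0.4672


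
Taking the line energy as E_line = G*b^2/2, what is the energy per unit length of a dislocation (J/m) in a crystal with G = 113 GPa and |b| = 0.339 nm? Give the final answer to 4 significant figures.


E = G*b^2/2
b = 0.339 nm = 3.39e-10 m
G = 113 GPa = 1.13e+11 Pa
E = 0.5 * 1.13e+11 * (3.39e-10)^2
E = 6.493e-09 J/m


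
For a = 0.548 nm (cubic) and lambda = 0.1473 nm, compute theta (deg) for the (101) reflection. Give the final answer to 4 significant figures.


d = a / sqrt(h^2+k^2+l^2)
d = 0.548 / sqrt(2) = 0.387495 nm
lambda = 2*d*sin(theta)  =>  sin(theta) = lambda / (2*d)
sin(theta) = 0.1473 / (2 * 0.387495) = 0.190067
theta = 10.96 deg


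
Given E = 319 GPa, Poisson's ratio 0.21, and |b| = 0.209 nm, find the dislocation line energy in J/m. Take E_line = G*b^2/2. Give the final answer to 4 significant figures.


Step 1: G = E / (2*(1+nu))
G = 319 / (2*(1+0.21)) = 131.818 GPa = 1.31818e+11 Pa
Step 2: E_line = G*b^2/2
b = 0.209 nm = 2.09e-10 m
E_line = 0.5 * 1.31818e+11 * (2.09e-10)^2 = 2.879e-09 J/m


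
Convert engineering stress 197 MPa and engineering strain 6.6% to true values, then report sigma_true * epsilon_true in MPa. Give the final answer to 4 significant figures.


sigma_true = sigma_eng * (1 + epsilon_eng)
sigma_true = 197 * (1 + 0.066) = 210.002 MPa
epsilon_true = ln(1 + epsilon_eng)
epsilon_true = ln(1 + 0.066) = 0.0639133
sigma_true * epsilon_true = 210.002 * 0.0639133 = 13.42 MPa


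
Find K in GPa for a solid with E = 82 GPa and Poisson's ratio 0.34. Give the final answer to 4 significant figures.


K = E / (3*(1-2*nu))
K = 82 / (3*(1-2*0.34))
K = 85.42 GPa


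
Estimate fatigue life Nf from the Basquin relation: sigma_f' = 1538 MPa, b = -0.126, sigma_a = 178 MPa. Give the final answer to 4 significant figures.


sigma_a = sigma_f' * (2*Nf)^b
2*Nf = (sigma_a / sigma_f')^(1/b)
2*Nf = (178 / 1538)^(1/-0.126)
2*Nf = 2.70912e+07
Nf = 1.355e+07 cycles


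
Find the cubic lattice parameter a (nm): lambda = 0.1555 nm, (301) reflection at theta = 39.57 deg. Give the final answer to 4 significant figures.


d = lambda / (2*sin(theta))
d = 0.1555 / (2*sin(39.57 deg))
d = 0.122053 nm
a = d * sqrt(h^2+k^2+l^2) = 0.122053 * sqrt(10)
a = 0.386 nm


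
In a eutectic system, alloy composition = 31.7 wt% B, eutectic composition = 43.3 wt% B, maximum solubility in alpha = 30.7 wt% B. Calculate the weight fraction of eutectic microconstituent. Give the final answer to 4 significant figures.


f_primary = (C_e - C0) / (C_e - C_alpha_max)
f_primary = (43.3 - 31.7) / (43.3 - 30.7)
f_primary = 0.920635
f_eutectic = 1 - 0.920635 = 0.07937


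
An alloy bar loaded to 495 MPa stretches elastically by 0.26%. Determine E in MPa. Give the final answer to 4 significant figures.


E = sigma / epsilon
epsilon = 0.26% = 2.6e-03
E = 495 / 2.6e-03
E = 190400 MPa


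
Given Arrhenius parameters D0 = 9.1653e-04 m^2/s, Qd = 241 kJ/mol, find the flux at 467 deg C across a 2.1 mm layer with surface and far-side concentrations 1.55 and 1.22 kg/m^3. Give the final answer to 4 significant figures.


Step 1: D = D0 * exp(-Qd/(R*T))
T = 467 + 273.15 = 740.15 K
D = 9.1653e-04 * exp(-241e3 / (8.314 * 740.15)) = 8.98314e-21 m^2/s
Step 2: J = D * (C1 - C2) / dx
J = 8.98314e-21 * (1.55 - 1.22) / 2.1e-03
J = 1.412e-18 kg/(m^2*s)


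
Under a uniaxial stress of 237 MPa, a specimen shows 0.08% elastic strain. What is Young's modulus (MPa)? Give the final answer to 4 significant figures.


E = sigma / epsilon
epsilon = 0.08% = 8e-04
E = 237 / 8e-04
E = 296300 MPa


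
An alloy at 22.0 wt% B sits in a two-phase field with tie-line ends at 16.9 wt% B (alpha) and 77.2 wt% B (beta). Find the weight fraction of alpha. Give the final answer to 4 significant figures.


f_alpha = (C_beta - C0) / (C_beta - C_alpha)
f_alpha = (77.2 - 22.0) / (77.2 - 16.9)
f_alpha = 0.9154


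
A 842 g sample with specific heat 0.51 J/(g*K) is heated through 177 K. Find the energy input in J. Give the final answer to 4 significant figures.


Q = m * cp * dT
Q = 842 * 0.51 * 177
Q = 76010 J


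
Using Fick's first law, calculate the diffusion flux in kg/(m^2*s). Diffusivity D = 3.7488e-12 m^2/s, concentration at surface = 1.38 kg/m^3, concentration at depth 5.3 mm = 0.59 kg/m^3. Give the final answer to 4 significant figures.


J = -D * (dC/dx) = D * (C1 - C2) / dx
J = 3.7488e-12 * (1.38 - 0.59) / 5.3e-03
J = 5.588e-10 kg/(m^2*s)


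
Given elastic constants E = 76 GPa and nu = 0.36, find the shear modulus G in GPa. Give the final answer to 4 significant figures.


G = E / (2*(1+nu))
G = 76 / (2*(1+0.36))
G = 27.94 GPa


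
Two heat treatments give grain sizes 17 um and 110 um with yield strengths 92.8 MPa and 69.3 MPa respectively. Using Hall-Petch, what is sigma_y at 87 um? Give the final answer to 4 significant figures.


sigma_y = sigma0 + k / sqrt(d)
1/sqrt(d1) = 1/sqrt(1.7e-05) = 242.536;  1/sqrt(d2) = 95.3463
k = (sigma1 - sigma2) / (1/sqrt(d1) - 1/sqrt(d2)) = (92.8 - 69.3) / (242.536 - 95.3463) = 0.159658 MPa*m^0.5
sigma0 = sigma1 - k/sqrt(d1) = 92.8 - 0.159658*242.536 = 54.0772 MPa
sigma_y(d3) = 54.0772 + 0.159658 / sqrt(8.7e-05) = 71.19 MPa


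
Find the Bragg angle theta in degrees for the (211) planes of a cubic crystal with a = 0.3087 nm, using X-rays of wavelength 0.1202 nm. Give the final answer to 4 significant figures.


d = a / sqrt(h^2+k^2+l^2)
d = 0.3087 / sqrt(6) = 0.126026 nm
lambda = 2*d*sin(theta)  =>  sin(theta) = lambda / (2*d)
sin(theta) = 0.1202 / (2 * 0.126026) = 0.476885
theta = 28.48 deg


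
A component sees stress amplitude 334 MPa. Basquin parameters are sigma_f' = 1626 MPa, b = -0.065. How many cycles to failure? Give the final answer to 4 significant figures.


sigma_a = sigma_f' * (2*Nf)^b
2*Nf = (sigma_a / sigma_f')^(1/b)
2*Nf = (334 / 1626)^(1/-0.065)
2*Nf = 3.75825e+10
Nf = 1.879e+10 cycles


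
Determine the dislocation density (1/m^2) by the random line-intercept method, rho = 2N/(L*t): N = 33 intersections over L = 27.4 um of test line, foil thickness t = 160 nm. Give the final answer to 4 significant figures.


rho = 2N / (L * t)
L = 27.4 um = 2.74e-05 m, t = 160 nm = 1.6e-07 m
rho = 2 * 33 / (2.74e-05 * 1.6e-07)
rho = 1.505e+13 1/m^2


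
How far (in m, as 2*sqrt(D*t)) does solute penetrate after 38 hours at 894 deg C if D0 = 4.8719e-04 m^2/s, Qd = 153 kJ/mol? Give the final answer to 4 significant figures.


Step 1: D = D0 * exp(-Qd/(R*T))
T = 1167.15 K
D = 4.8719e-04 * exp(-153e3 / (8.314 * 1167.15)) = 6.91971e-11 m^2/s
Step 2: L = 2*sqrt(D*t)
t = 38 h = 136800 s
L = 2*sqrt(6.91971e-11 * 136800) = 6.153e-03 m


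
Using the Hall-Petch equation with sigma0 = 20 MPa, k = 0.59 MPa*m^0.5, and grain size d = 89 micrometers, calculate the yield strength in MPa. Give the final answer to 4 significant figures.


sigma_y = sigma0 + k / sqrt(d)
d = 89 um = 8.9e-05 m
sigma_y = 20 + 0.59 / sqrt(8.9e-05)
sigma_y = 82.54 MPa


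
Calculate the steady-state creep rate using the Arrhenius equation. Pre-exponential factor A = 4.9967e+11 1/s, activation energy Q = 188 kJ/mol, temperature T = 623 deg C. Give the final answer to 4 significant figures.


rate = A * exp(-Q / (R*T))
T = 623 + 273.15 = 896.15 K
rate = 4.9967e+11 * exp(-188e3 / (8.314 * 896.15))
rate = 5.498 1/s


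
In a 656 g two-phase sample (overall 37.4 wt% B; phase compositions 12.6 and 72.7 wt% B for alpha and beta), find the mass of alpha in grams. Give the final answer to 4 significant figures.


f_alpha = (C_beta - C0) / (C_beta - C_alpha)
f_alpha = (72.7 - 37.4) / (72.7 - 12.6) = 0.587354
m_alpha = f_alpha * m_total = 0.587354 * 656 = 385.3 g


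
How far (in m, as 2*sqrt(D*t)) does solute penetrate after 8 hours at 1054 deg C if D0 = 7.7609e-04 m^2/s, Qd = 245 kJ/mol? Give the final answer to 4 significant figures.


Step 1: D = D0 * exp(-Qd/(R*T))
T = 1327.15 K
D = 7.7609e-04 * exp(-245e3 / (8.314 * 1327.15)) = 1.76494e-13 m^2/s
Step 2: L = 2*sqrt(D*t)
t = 8 h = 28800 s
L = 2*sqrt(1.76494e-13 * 28800) = 1.426e-04 m


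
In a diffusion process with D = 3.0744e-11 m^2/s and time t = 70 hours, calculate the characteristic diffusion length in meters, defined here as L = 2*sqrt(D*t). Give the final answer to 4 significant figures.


t = 70 hr = 252000 s
Diffusion length = 2*sqrt(D*t)
= 2*sqrt(3.0744e-11 * 252000)
= 5.567e-03 m


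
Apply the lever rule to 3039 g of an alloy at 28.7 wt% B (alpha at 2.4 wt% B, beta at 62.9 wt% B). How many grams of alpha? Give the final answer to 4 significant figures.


f_alpha = (C_beta - C0) / (C_beta - C_alpha)
f_alpha = (62.9 - 28.7) / (62.9 - 2.4) = 0.565289
m_alpha = f_alpha * m_total = 0.565289 * 3039 = 1718 g


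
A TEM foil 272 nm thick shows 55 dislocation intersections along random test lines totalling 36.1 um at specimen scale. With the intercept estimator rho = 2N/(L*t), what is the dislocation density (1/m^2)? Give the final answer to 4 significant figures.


rho = 2N / (L * t)
L = 36.1 um = 3.61e-05 m, t = 272 nm = 2.72e-07 m
rho = 2 * 55 / (3.61e-05 * 2.72e-07)
rho = 1.12e+13 1/m^2


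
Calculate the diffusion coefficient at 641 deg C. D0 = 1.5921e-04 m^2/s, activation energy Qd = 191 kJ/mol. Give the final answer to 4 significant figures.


D = D0 * exp(-Qd / (R*T))
T = 914.15 K
D = 1.5921e-04 * exp(-191e3 / (8.314 * 914.15))
D = 1.94e-15 m^2/s


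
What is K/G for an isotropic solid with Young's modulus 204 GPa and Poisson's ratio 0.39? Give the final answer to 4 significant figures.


G = E / (2*(1+nu))
G = 204 / (2*(1+0.39)) = 73.3813 GPa
K = E / (3*(1-2*nu))
K = 204 / (3*(1-2*0.39)) = 309.091 GPa
K/G = 309.091 / 73.3813 = 4.212


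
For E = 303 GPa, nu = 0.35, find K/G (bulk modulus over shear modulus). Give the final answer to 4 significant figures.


G = E / (2*(1+nu))
G = 303 / (2*(1+0.35)) = 112.222 GPa
K = E / (3*(1-2*nu))
K = 303 / (3*(1-2*0.35)) = 336.667 GPa
K/G = 336.667 / 112.222 = 3


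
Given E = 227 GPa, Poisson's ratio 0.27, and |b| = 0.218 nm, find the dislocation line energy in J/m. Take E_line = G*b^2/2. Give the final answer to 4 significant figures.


Step 1: G = E / (2*(1+nu))
G = 227 / (2*(1+0.27)) = 89.3701 GPa = 8.93701e+10 Pa
Step 2: E_line = G*b^2/2
b = 0.218 nm = 2.18e-10 m
E_line = 0.5 * 8.93701e+10 * (2.18e-10)^2 = 2.124e-09 J/m


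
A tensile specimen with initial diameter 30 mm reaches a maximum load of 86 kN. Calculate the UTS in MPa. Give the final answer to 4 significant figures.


A0 = pi*(d/2)^2 = pi*(30/2)^2 = 706.858 mm^2
UTS = F_max / A0 = 86*1000 / 706.858
UTS = 121.7 MPa


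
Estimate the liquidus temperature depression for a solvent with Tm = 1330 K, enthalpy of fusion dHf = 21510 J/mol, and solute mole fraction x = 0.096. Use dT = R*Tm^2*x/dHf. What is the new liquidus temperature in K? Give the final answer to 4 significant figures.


dT = R*Tm^2*x / dHf
dT = 8.314 * 1330^2 * 0.096 / 21510
dT = 65.6363 K
T_new = 1330 - 65.6363 = 1264 K


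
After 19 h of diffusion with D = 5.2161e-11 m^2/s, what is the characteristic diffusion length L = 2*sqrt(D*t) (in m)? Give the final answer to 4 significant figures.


t = 19 hr = 68400 s
Diffusion length = 2*sqrt(D*t)
= 2*sqrt(5.2161e-11 * 68400)
= 3.778e-03 m


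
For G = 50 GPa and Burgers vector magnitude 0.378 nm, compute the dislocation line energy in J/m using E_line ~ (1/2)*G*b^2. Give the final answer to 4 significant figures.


E = G*b^2/2
b = 0.378 nm = 3.78e-10 m
G = 50 GPa = 5e+10 Pa
E = 0.5 * 5e+10 * (3.78e-10)^2
E = 3.572e-09 J/m


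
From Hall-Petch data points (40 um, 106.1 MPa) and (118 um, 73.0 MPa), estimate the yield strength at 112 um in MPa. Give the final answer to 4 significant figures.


sigma_y = sigma0 + k / sqrt(d)
1/sqrt(d1) = 1/sqrt(4e-05) = 158.114;  1/sqrt(d2) = 92.0575
k = (sigma1 - sigma2) / (1/sqrt(d1) - 1/sqrt(d2)) = (106.1 - 73.0) / (158.114 - 92.0575) = 0.501087 MPa*m^0.5
sigma0 = sigma1 - k/sqrt(d1) = 106.1 - 0.501087*158.114 = 26.8712 MPa
sigma_y(d3) = 26.8712 + 0.501087 / sqrt(1.12e-04) = 74.22 MPa


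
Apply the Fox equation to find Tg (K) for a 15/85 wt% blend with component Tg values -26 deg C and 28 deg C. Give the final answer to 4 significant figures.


1/Tg = w1/Tg1 + w2/Tg2 (in Kelvin)
Tg1 = 247.15 K, Tg2 = 301.15 K
1/Tg = 0.15/247.15 + 0.85/301.15
Tg = 291.6 K


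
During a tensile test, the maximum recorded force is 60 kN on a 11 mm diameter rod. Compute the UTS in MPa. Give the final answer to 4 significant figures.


A0 = pi*(d/2)^2 = pi*(11/2)^2 = 95.0332 mm^2
UTS = F_max / A0 = 60*1000 / 95.0332
UTS = 631.4 MPa


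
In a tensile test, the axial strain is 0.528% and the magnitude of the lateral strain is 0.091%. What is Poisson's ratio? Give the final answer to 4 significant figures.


nu = -epsilon_lat / epsilon_axial
Lateral strain is contraction (negative), so using magnitudes:
nu = 0.091 / 0.528
nu = 0.1723


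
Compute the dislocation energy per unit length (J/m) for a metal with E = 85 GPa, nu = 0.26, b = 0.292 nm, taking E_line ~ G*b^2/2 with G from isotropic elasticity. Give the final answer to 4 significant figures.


Step 1: G = E / (2*(1+nu))
G = 85 / (2*(1+0.26)) = 33.7302 GPa = 3.37302e+10 Pa
Step 2: E_line = G*b^2/2
b = 0.292 nm = 2.92e-10 m
E_line = 0.5 * 3.37302e+10 * (2.92e-10)^2 = 1.438e-09 J/m


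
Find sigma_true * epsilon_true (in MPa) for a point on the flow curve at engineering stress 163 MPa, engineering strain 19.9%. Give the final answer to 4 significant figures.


sigma_true = sigma_eng * (1 + epsilon_eng)
sigma_true = 163 * (1 + 0.199) = 195.437 MPa
epsilon_true = ln(1 + epsilon_eng)
epsilon_true = ln(1 + 0.199) = 0.181488
sigma_true * epsilon_true = 195.437 * 0.181488 = 35.47 MPa


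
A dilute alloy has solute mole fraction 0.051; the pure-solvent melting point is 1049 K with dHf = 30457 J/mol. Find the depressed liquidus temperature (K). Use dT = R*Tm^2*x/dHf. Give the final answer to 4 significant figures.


dT = R*Tm^2*x / dHf
dT = 8.314 * 1049^2 * 0.051 / 30457
dT = 15.3195 K
T_new = 1049 - 15.3195 = 1034 K


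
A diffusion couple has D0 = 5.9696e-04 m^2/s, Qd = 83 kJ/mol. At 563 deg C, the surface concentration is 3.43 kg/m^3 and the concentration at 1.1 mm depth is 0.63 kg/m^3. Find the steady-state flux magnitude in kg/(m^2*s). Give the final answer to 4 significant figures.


Step 1: D = D0 * exp(-Qd/(R*T))
T = 563 + 273.15 = 836.15 K
D = 5.9696e-04 * exp(-83e3 / (8.314 * 836.15)) = 3.89685e-09 m^2/s
Step 2: J = D * (C1 - C2) / dx
J = 3.89685e-09 * (3.43 - 0.63) / 1.1e-03
J = 9.919e-06 kg/(m^2*s)


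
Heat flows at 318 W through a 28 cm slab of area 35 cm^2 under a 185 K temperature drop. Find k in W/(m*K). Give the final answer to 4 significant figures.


k = Q*L / (A*dT)
L = 0.28 m, A = 3.5e-03 m^2
k = 318 * 0.28 / (3.5e-03 * 185)
k = 137.5 W/(m*K)


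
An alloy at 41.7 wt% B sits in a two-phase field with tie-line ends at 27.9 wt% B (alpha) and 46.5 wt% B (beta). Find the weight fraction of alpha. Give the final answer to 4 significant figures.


f_alpha = (C_beta - C0) / (C_beta - C_alpha)
f_alpha = (46.5 - 41.7) / (46.5 - 27.9)
f_alpha = 0.2581


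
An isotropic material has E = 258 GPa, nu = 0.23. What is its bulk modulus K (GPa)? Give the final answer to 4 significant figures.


K = E / (3*(1-2*nu))
K = 258 / (3*(1-2*0.23))
K = 159.3 GPa


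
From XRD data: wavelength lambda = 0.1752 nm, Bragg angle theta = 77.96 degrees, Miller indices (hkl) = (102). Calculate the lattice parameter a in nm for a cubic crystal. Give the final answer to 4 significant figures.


d = lambda / (2*sin(theta))
d = 0.1752 / (2*sin(77.96 deg))
d = 0.0895703 nm
a = d * sqrt(h^2+k^2+l^2) = 0.0895703 * sqrt(5)
a = 0.2003 nm


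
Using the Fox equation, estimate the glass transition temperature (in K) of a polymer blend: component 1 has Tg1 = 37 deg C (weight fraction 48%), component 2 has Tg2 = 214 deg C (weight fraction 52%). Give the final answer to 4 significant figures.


1/Tg = w1/Tg1 + w2/Tg2 (in Kelvin)
Tg1 = 310.15 K, Tg2 = 487.15 K
1/Tg = 0.48/310.15 + 0.52/487.15
Tg = 382.4 K


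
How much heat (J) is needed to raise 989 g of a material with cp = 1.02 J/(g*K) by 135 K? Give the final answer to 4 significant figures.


Q = m * cp * dT
Q = 989 * 1.02 * 135
Q = 136200 J


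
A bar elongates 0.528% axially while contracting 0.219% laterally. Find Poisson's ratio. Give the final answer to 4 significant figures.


nu = -epsilon_lat / epsilon_axial
Lateral strain is contraction (negative), so using magnitudes:
nu = 0.219 / 0.528
nu = 0.4148


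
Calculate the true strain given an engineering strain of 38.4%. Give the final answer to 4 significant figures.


epsilon_true = ln(1 + epsilon_eng)
epsilon_true = ln(1 + 0.384)
epsilon_true = 0.325


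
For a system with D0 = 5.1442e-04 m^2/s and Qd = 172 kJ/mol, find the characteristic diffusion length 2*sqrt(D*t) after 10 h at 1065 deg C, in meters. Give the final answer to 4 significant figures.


Step 1: D = D0 * exp(-Qd/(R*T))
T = 1338.15 K
D = 5.1442e-04 * exp(-172e3 / (8.314 * 1338.15)) = 9.93256e-11 m^2/s
Step 2: L = 2*sqrt(D*t)
t = 10 h = 36000 s
L = 2*sqrt(9.93256e-11 * 36000) = 3.782e-03 m


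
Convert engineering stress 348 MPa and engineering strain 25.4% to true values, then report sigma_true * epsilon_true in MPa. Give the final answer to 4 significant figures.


sigma_true = sigma_eng * (1 + epsilon_eng)
sigma_true = 348 * (1 + 0.254) = 436.392 MPa
epsilon_true = ln(1 + epsilon_eng)
epsilon_true = ln(1 + 0.254) = 0.226338
sigma_true * epsilon_true = 436.392 * 0.226338 = 98.77 MPa


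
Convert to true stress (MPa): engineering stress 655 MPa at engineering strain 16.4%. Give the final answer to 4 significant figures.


sigma_true = sigma_eng * (1 + epsilon_eng)
sigma_true = 655 * (1 + 0.164)
sigma_true = 762.4 MPa


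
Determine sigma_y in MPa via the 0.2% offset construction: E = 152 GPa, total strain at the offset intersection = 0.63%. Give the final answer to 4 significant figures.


Offset strain = 0.002
Elastic strain at yield = total_strain - offset = 6.3e-03 - 0.002 = 4.3e-03
sigma_y = E * elastic_strain = 152000 * 4.3e-03
sigma_y = 653.6 MPa


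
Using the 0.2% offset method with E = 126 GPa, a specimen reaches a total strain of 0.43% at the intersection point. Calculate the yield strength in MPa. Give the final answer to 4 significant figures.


Offset strain = 0.002
Elastic strain at yield = total_strain - offset = 4.3e-03 - 0.002 = 2.3e-03
sigma_y = E * elastic_strain = 126000 * 2.3e-03
sigma_y = 289.8 MPa


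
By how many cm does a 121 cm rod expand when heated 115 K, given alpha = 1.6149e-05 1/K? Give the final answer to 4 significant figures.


dL = L0 * alpha * dT
dL = 121 * 1.6149e-05 * 115
dL = 0.2247 cm


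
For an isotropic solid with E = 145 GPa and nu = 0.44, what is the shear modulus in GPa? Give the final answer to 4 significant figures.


G = E / (2*(1+nu))
G = 145 / (2*(1+0.44))
G = 50.35 GPa


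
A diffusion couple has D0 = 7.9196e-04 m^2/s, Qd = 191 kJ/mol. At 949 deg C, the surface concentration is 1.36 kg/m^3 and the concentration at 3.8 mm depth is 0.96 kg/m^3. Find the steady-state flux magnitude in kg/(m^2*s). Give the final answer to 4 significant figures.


Step 1: D = D0 * exp(-Qd/(R*T))
T = 949 + 273.15 = 1222.15 K
D = 7.9196e-04 * exp(-191e3 / (8.314 * 1222.15)) = 5.43346e-12 m^2/s
Step 2: J = D * (C1 - C2) / dx
J = 5.43346e-12 * (1.36 - 0.96) / 3.8e-03
J = 5.719e-10 kg/(m^2*s)


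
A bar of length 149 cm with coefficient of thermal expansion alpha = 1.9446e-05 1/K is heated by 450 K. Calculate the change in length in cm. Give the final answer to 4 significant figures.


dL = L0 * alpha * dT
dL = 149 * 1.9446e-05 * 450
dL = 1.304 cm


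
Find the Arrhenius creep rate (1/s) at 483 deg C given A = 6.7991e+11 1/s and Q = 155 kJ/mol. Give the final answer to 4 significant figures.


rate = A * exp(-Q / (R*T))
T = 483 + 273.15 = 756.15 K
rate = 6.7991e+11 * exp(-155e3 / (8.314 * 756.15))
rate = 13.33 1/s
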